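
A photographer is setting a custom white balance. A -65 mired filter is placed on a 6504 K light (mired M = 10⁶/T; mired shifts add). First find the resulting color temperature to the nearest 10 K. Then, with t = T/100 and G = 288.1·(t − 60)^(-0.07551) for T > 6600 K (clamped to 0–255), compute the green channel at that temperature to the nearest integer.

M_in = 10⁶/6504 = 153.75; M_out = 153.75 + (-65) = 88.75.
T_out = 10⁶/88.75 = 11267.4 K → 11270 K; t = 112.7.
G = 288.1·(112.7 − 60)^(-0.07551) = 288.1·52.7^(-0.07551) = 288.1·0.74129 = 213.565.
Rounded: 214.

214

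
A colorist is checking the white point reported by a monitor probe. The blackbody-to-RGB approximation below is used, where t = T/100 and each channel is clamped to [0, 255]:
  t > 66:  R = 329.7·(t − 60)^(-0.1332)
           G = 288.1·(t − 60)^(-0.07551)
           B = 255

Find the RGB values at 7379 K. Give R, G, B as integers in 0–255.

R=232, G=236, B=255

t = 7379/100 = 73.79; the t > 66 branch applies.
R = 329.7·(73.79 − 60)^(-0.1332) = 329.7·13.79^(-0.1332) = 329.7·0.70503 = 232.450.
G = 288.1·(73.79 − 60)^(-0.07551) = 288.1·13.79^(-0.07551) = 288.1·0.82026 = 236.317.
B = 255 by definition for t > 66.
Rounded: (232, 236, 255).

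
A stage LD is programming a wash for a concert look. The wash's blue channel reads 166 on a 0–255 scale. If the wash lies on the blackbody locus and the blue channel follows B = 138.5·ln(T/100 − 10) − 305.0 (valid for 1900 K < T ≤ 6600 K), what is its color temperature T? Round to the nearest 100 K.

4000 K

ln(t − 10) = (166 + 305.0) / 138.5 = 3.4007.
t − 10 = e^3.4007 = 29.986, so t = 39.986.
T = 100·t = 3999 K → 4000 K to the nearest 100 K.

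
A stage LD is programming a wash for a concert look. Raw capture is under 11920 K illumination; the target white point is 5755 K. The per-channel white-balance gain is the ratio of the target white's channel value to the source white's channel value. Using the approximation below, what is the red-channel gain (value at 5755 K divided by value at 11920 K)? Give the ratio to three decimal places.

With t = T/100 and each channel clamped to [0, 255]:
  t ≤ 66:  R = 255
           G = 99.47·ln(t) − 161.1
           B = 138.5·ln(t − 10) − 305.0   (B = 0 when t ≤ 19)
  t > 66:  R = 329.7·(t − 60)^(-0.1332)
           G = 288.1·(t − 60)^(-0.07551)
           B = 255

At 11920 K (t = 119.2):
  R = 329.7·(119.2 − 60)^(-0.1332) = 329.7·59.2^(-0.1332) = 329.7·0.58067 = 191.446.
At 5755 K (t = 57.55):
  R = 255 by definition for t ≤ 66.
Gain = 255.000 / 191.446 = 1.3320 → 1.332.

1.332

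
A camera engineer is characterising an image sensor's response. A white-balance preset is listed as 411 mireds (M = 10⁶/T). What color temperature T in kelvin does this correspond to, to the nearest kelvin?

T = 10⁶ / 411 = 2433.09 K → 2433 K.

2433 K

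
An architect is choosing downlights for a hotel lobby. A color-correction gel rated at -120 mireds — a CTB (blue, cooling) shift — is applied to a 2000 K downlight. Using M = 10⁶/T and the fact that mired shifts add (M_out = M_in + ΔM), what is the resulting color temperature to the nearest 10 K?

M_in = 10⁶/2000 = 500.00 mireds.
M_out = 500.00 + (-120) = 380.00 mireds.
T_out = 10⁶/380.00 = 2631.6 K → 2630 K.

2630 K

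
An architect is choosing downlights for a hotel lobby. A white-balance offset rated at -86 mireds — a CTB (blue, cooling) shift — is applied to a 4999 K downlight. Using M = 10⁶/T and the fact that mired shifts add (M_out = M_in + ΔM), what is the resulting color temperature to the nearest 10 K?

M_in = 10⁶/4999 = 200.04 mireds.
M_out = 200.04 + (-86) = 114.04 mireds.
T_out = 10⁶/114.04 = 8768.9 K → 8770 K.

8770 K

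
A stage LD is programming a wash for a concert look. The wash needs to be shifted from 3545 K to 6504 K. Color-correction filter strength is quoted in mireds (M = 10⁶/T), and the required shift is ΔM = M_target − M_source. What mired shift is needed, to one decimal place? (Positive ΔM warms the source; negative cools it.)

M_source = 10⁶/3545 = 282.087; M_target = 10⁶/6504 = 153.752.
ΔM = 153.752 − 282.087 = -128.336 → -128.3 mireds, a cooling shift.

-128.3 mireds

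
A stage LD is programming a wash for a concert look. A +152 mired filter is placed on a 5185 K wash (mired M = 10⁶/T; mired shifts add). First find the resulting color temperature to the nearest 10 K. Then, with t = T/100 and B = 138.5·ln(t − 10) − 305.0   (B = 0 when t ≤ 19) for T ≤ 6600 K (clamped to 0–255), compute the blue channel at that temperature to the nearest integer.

103

M_in = 10⁶/5185 = 192.86; M_out = 192.86 + (+152) = 344.86.
T_out = 10⁶/344.86 = 2899.7 K → 2900 K; t = 29.
B = 138.5·ln(29 − 10) − 305.0 = 138.5·ln 19 − 305.0 = 138.5·2.9444 − 305.0 = 102.805.
Rounded: 103.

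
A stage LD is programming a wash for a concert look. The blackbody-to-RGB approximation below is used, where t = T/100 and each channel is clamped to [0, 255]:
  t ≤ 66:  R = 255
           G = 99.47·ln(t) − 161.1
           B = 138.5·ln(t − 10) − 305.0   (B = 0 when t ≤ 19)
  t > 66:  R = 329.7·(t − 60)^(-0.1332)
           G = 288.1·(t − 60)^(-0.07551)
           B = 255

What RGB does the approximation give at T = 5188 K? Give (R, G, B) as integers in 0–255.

t = 5188/100 = 51.88; the t ≤ 66 branch applies.
R = 255 by definition for t ≤ 66.
G = 99.47·ln 51.88 − 161.1 = 99.47·3.9489 − 161.1 = 231.700.
B = 138.5·ln(51.88 − 10) − 305.0 = 138.5·ln 41.88 − 305.0 = 138.5·3.7348 − 305.0 = 212.271.
Rounded: (255, 232, 212).

(255, 232, 212)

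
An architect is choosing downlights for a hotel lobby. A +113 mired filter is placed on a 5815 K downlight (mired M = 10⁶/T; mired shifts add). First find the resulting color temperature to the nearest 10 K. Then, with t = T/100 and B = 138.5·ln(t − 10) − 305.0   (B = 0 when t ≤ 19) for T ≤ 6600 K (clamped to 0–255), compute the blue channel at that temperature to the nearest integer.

M_in = 10⁶/5815 = 171.97; M_out = 171.97 + (+113) = 284.97.
T_out = 10⁶/284.97 = 3509.2 K → 3510 K; t = 35.1.
B = 138.5·ln(35.1 − 10) − 305.0 = 138.5·ln 25.1 − 305.0 = 138.5·3.2229 − 305.0 = 141.367.
Rounded: 141.

141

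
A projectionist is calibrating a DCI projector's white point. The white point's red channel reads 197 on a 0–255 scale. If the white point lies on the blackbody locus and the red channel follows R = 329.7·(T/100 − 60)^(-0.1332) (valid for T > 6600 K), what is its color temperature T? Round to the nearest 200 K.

(t − 60)^(-0.1332) = 197/329.7 = 0.59751.
t − 60 = 0.59751^(1/-0.1332) = 0.59751^(-7.508) = 47.761, so t = 107.761.
T = 100·t = 10776 K → 10800 K to the nearest 200 K.

10800 K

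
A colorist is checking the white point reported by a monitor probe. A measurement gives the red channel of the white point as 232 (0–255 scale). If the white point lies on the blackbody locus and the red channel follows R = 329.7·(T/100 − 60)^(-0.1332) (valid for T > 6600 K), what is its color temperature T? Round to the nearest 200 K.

(t − 60)^(-0.1332) = 232/329.7 = 0.70367.
t − 60 = 0.70367^(1/-0.1332) = 0.70367^(-7.508) = 13.992, so t = 73.992.
T = 100·t = 7399 K → 7400 K to the nearest 200 K.

7400 K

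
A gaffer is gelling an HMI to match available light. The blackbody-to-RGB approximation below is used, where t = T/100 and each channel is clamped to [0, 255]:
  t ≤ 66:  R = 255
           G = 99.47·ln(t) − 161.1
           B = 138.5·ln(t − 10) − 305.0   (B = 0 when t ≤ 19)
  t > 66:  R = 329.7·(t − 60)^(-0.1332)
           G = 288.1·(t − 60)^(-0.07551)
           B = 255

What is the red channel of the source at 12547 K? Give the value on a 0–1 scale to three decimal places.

t = 12547/100 = 125.47; the t > 66 branch applies.
R = 329.7·(125.47 − 60)^(-0.1332) = 329.7·65.47^(-0.1332) = 329.7·0.57293 = 188.896.
On a 0–1 scale: 188.896/255 = 0.7408 → 0.741.

0.741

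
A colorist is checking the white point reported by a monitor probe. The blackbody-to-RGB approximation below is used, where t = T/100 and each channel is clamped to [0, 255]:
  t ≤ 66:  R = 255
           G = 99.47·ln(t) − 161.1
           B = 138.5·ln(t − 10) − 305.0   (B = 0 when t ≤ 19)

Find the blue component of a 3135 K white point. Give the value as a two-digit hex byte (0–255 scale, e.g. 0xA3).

t = 3135/100 = 31.35; the t ≤ 66 branch applies.
B = 138.5·ln(31.35 − 10) − 305.0 = 138.5·ln 21.35 − 305.0 = 138.5·3.0611 − 305.0 = 118.956.
Rounded: 119; in hex, 0x77.

0x77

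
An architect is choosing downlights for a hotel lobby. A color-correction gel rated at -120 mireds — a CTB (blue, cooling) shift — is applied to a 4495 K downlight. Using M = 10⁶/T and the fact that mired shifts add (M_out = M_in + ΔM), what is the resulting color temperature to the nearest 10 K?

9760 K

M_in = 10⁶/4495 = 222.47 mireds.
M_out = 222.47 + (-120) = 102.47 mireds.
T_out = 10⁶/102.47 = 9759.0 K → 9760 K.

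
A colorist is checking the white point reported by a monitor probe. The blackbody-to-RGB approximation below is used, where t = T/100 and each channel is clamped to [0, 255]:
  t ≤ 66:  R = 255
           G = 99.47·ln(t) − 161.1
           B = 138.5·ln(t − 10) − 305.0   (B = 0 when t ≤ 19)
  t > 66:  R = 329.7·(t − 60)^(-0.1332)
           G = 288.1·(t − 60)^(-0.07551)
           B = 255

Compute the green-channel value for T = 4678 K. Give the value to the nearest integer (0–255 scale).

221

t = 4678/100 = 46.78; the t ≤ 66 branch applies.
G = 99.47·ln 46.78 − 161.1 = 99.47·3.8455 − 161.1 = 221.407.
Rounded: 221.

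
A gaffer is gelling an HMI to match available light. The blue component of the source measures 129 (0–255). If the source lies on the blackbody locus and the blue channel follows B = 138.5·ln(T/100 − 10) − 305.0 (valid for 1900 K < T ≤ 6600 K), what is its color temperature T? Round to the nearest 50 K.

ln(t − 10) = (129 + 305.0) / 138.5 = 3.1336.
t − 10 = e^3.1336 = 22.956, so t = 32.956.
T = 100·t = 3296 K → 3300 K to the nearest 50 K.

3300 K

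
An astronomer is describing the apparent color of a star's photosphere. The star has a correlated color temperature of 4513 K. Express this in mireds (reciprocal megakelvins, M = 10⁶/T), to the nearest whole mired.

M = 10⁶ / 4513 = 221.582 → 222 mireds.

222 mireds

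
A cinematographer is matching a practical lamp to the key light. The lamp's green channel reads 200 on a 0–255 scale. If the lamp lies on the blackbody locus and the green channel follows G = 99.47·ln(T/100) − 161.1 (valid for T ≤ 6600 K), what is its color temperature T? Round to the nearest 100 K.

ln t = (200 + 161.1) / 99.47 = 3.6302.
t = e^3.6302 = 37.722.
T = 100·t = 3772 K → 3800 K to the nearest 100 K.

3800 K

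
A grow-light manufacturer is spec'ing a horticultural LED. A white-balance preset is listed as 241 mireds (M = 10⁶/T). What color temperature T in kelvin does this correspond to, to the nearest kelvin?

4149 K

T = 10⁶ / 241 = 4149.38 K → 4149 K.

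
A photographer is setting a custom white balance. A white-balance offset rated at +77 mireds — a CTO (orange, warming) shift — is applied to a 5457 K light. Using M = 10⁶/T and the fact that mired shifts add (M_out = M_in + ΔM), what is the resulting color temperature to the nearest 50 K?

3850 K

M_in = 10⁶/5457 = 183.25 mireds.
M_out = 183.25 + (+77) = 260.25 mireds.
T_out = 10⁶/260.25 = 3842.4 K → 3850 K.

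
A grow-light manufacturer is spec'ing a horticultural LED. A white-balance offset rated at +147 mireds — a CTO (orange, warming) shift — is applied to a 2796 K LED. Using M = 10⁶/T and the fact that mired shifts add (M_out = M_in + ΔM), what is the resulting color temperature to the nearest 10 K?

M_in = 10⁶/2796 = 357.65 mireds.
M_out = 357.65 + (+147) = 504.65 mireds.
T_out = 10⁶/504.65 = 1981.6 K → 1980 K.

1980 K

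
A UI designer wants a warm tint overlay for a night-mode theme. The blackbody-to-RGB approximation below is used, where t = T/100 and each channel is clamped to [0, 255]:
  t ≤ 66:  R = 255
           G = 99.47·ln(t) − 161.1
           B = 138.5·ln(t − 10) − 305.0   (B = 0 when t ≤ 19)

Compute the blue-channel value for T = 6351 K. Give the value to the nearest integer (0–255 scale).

t = 6351/100 = 63.51; the t ≤ 66 branch applies.
B = 138.5·ln(63.51 − 10) − 305.0 = 138.5·ln 53.51 − 305.0 = 138.5·3.9799 − 305.0 = 246.212.
Rounded: 246.

246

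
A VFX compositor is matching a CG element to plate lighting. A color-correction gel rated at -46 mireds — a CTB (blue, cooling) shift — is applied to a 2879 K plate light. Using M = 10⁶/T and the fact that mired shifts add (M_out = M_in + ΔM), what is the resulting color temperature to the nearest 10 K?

3320 K

M_in = 10⁶/2879 = 347.34 mireds.
M_out = 347.34 + (-46) = 301.34 mireds.
T_out = 10⁶/301.34 = 3318.5 K → 3320 K.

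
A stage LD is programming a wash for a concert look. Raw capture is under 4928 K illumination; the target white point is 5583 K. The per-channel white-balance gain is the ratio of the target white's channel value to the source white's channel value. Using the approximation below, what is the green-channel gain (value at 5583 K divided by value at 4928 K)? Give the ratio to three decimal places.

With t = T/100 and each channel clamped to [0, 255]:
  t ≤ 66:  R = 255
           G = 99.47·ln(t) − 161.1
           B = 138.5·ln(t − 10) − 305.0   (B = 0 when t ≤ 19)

1.055

At 4928 K (t = 49.28):
  G = 99.47·ln 49.28 − 161.1 = 99.47·3.8975 − 161.1 = 226.586.
At 5583 K (t = 55.83):
  G = 99.47·ln 55.83 − 161.1 = 99.47·4.0223 − 161.1 = 238.999.
Gain = 238.999 / 226.586 = 1.0548 → 1.055.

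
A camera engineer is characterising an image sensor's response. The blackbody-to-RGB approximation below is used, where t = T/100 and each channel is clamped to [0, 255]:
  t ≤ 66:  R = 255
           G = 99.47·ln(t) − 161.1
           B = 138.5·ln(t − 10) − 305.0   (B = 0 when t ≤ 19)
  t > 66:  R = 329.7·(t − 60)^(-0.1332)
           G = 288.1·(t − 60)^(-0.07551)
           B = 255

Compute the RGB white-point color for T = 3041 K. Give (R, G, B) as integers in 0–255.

t = 3041/100 = 30.41; the t ≤ 66 branch applies.
R = 255 by definition for t ≤ 66.
G = 99.47·ln 30.41 − 161.1 = 99.47·3.4148 − 161.1 = 178.567.
B = 138.5·ln(30.41 − 10) − 305.0 = 138.5·ln 20.41 − 305.0 = 138.5·3.0160 − 305.0 = 112.719.
Rounded: (255, 179, 113).

(255, 179, 113)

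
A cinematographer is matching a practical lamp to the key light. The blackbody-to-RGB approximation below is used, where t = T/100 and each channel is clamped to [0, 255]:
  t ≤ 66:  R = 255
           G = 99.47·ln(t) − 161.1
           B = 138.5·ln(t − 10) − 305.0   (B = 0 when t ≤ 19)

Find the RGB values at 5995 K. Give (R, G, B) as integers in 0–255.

t = 5995/100 = 59.95; the t ≤ 66 branch applies.
R = 255 by definition for t ≤ 66.
G = 99.47·ln 59.95 − 161.1 = 99.47·4.0935 − 161.1 = 246.082.
B = 138.5·ln(59.95 − 10) − 305.0 = 138.5·ln 49.95 − 305.0 = 138.5·3.9110 − 305.0 = 236.677.
Rounded: (255, 246, 237).

(255, 246, 237)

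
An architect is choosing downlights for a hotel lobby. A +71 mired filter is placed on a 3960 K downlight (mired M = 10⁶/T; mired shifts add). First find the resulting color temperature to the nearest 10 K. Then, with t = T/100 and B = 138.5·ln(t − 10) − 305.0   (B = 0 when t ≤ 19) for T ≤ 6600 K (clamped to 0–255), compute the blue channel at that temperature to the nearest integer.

116

M_in = 10⁶/3960 = 252.53; M_out = 252.53 + (+71) = 323.53.
T_out = 10⁶/323.53 = 3090.9 K → 3090 K; t = 30.9.
B = 138.5·ln(30.9 − 10) − 305.0 = 138.5·ln 20.9 − 305.0 = 138.5·3.0397 − 305.0 = 116.005.
Rounded: 116.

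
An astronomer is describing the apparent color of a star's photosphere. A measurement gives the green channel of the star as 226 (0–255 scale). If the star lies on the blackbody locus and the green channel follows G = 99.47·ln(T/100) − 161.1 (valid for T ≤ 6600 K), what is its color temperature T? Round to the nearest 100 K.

4900 K

ln t = (226 + 161.1) / 99.47 = 3.8916.
t = e^3.8916 = 48.990.
T = 100·t = 4899 K → 4900 K to the nearest 100 K.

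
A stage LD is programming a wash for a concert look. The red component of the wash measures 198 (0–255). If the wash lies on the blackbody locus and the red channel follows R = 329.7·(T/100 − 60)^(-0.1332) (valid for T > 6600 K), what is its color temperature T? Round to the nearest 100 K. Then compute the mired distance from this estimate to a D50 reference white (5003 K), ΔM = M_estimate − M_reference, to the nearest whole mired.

(t − 60)^(-0.1332) = 198/329.7 = 0.60055.
t − 60 = 0.60055^(1/-0.1332) = 0.60055^(-7.508) = 45.980, so t = 105.980.
T = 100·t = 10598 K → 10600 K to the nearest 100 K.
M_estimate = 10⁶/10600 = 94.34; M_reference = 10⁶/5003 = 199.88.
ΔM = 94.34 − 199.88 = -105.54 → -106 mireds.

-106 mireds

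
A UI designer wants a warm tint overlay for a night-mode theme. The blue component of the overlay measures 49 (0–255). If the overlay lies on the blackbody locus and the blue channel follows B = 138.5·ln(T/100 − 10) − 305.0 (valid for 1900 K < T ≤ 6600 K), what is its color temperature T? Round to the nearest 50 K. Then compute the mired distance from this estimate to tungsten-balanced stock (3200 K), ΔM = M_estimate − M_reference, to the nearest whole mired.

ln(t − 10) = (49 + 305.0) / 138.5 = 2.5560.
t − 10 = e^2.5560 = 12.884, so t = 22.884.
T = 100·t = 2288 K → 2300 K to the nearest 50 K.
M_estimate = 10⁶/2300 = 434.78; M_reference = 10⁶/3200 = 312.50.
ΔM = 434.78 − 312.50 = 122.28 → +122 mireds.

+122 mireds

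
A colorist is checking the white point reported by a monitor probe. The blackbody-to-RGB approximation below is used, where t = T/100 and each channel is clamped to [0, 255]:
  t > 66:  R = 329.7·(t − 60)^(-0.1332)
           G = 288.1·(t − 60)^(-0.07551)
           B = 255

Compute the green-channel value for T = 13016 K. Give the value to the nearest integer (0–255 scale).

t = 13016/100 = 130.16; the t > 66 branch applies.
G = 288.1·(130.16 − 60)^(-0.07551) = 288.1·70.16^(-0.07551) = 288.1·0.72544 = 208.999.
Rounded: 209.

209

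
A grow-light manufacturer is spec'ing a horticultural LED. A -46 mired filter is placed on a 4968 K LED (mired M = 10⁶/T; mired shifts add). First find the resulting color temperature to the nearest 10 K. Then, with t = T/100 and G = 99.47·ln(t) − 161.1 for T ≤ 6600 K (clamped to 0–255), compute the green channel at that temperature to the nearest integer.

M_in = 10⁶/4968 = 201.29; M_out = 201.29 + (-46) = 155.29.
T_out = 10⁶/155.29 = 6439.6 K → 6440 K; t = 64.4.
G = 99.47·ln 64.4 − 161.1 = 99.47·4.1651 − 161.1 = 253.204.
Rounded: 253.

253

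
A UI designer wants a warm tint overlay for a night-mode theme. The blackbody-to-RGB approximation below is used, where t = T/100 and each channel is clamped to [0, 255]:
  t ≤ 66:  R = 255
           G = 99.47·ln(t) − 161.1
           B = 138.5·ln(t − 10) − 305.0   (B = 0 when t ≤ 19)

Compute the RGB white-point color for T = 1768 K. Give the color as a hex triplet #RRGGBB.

#FF7D00

t = 1768/100 = 17.68; the t ≤ 66 branch applies.
R = 255 by definition for t ≤ 66.
G = 99.47·ln 17.68 − 161.1 = 99.47·2.8724 − 161.1 = 124.621.
t = 17.68 ≤ 19, so B = 0.
Rounded: (255, 125, 0).
In hex: #FF7D00.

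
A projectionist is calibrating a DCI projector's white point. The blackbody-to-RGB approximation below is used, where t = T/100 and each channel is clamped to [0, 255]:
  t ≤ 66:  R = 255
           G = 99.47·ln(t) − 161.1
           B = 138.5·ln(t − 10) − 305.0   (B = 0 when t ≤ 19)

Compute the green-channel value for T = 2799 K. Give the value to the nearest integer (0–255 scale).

t = 2799/100 = 27.99; the t ≤ 66 branch applies.
G = 99.47·ln 27.99 − 161.1 = 99.47·3.3318 − 161.1 = 170.319.
Rounded: 170.

170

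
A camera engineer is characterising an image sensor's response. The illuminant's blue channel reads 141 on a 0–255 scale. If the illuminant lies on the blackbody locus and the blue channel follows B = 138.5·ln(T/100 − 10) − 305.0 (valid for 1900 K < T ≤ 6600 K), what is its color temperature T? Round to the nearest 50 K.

3500 K

ln(t − 10) = (141 + 305.0) / 138.5 = 3.2202.
t − 10 = e^3.2202 = 25.034, so t = 35.034.
T = 100·t = 3503 K → 3500 K to the nearest 50 K.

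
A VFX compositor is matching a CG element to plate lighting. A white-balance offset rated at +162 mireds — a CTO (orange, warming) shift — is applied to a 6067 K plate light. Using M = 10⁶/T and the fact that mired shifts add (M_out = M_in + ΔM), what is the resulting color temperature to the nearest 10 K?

M_in = 10⁶/6067 = 164.83 mireds.
M_out = 164.83 + (+162) = 326.83 mireds.
T_out = 10⁶/326.83 = 3059.7 K → 3060 K.

3060 K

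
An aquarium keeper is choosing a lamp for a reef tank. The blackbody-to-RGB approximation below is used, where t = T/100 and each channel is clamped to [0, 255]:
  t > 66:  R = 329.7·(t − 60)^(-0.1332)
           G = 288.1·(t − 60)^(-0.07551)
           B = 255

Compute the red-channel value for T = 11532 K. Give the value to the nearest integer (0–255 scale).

t = 11532/100 = 115.32; the t > 66 branch applies.
R = 329.7·(115.32 − 60)^(-0.1332) = 329.7·55.32^(-0.1332) = 329.7·0.58593 = 193.182.
Rounded: 193.

193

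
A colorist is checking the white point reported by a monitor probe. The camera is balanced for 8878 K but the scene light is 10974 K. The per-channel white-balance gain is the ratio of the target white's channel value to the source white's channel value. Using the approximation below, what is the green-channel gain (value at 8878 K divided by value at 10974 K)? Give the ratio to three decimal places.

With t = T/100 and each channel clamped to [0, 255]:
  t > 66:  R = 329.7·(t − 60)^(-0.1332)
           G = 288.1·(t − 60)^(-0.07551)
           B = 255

At 10974 K (t = 109.74):
  G = 288.1·(109.74 − 60)^(-0.07551) = 288.1·49.74^(-0.07551) = 288.1·0.74453 = 214.499.
At 8878 K (t = 88.78):
  G = 288.1·(88.78 − 60)^(-0.07551) = 288.1·28.78^(-0.07551) = 288.1·0.77593 = 223.546.
Gain = 223.546 / 214.499 = 1.0422 → 1.042.

1.042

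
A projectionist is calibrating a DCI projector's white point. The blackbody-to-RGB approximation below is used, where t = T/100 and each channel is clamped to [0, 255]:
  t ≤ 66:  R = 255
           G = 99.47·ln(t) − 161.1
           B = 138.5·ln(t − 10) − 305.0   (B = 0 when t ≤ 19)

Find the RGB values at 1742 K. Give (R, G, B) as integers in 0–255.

(255, 123, 0)

t = 1742/100 = 17.42; the t ≤ 66 branch applies.
R = 255 by definition for t ≤ 66.
G = 99.47·ln 17.42 − 161.1 = 99.47·2.8576 − 161.1 = 123.147.
t = 17.42 ≤ 19, so B = 0.
Rounded: (255, 123, 0).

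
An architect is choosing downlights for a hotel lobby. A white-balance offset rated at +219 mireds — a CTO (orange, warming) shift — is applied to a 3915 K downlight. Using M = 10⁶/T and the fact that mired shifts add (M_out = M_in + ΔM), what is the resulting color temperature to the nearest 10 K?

M_in = 10⁶/3915 = 255.43 mireds.
M_out = 255.43 + (+219) = 474.43 mireds.
T_out = 10⁶/474.43 = 2107.8 K → 2110 K.

2110 K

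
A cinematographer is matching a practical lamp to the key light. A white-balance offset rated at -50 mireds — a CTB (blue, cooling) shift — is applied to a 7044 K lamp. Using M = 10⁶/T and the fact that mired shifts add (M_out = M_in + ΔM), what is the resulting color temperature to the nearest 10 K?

M_in = 10⁶/7044 = 141.96 mireds.
M_out = 141.96 + (-50) = 91.96 mireds.
T_out = 10⁶/91.96 = 10873.7 K → 10870 K.

10870 K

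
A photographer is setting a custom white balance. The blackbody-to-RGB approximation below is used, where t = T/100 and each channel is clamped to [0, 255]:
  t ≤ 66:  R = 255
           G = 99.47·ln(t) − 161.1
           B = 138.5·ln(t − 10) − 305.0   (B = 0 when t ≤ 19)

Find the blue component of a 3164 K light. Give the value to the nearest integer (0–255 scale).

t = 3164/100 = 31.64; the t ≤ 66 branch applies.
B = 138.5·ln(31.64 − 10) − 305.0 = 138.5·ln 21.64 − 305.0 = 138.5·3.0745 − 305.0 = 120.824.
Rounded: 121.

121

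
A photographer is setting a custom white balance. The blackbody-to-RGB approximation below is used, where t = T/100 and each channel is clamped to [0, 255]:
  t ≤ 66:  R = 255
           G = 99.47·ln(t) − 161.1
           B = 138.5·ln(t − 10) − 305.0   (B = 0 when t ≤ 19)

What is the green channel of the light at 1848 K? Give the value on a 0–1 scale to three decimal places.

t = 1848/100 = 18.48; the t ≤ 66 branch applies.
G = 99.47·ln 18.48 − 161.1 = 99.47·2.9167 − 161.1 = 129.023.
On a 0–1 scale: 129.023/255 = 0.5060 → 0.506.

0.506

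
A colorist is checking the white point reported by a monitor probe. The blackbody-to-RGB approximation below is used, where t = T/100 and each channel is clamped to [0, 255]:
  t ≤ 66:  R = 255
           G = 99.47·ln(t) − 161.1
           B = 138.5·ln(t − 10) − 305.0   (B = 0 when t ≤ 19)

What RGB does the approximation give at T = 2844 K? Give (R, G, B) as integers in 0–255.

t = 2844/100 = 28.44; the t ≤ 66 branch applies.
R = 255 by definition for t ≤ 66.
G = 99.47·ln 28.44 − 161.1 = 99.47·3.3478 − 161.1 = 171.905.
B = 138.5·ln(28.44 − 10) − 305.0 = 138.5·ln 18.44 − 305.0 = 138.5·2.9145 − 305.0 = 98.661.
Rounded: (255, 172, 99).

(255, 172, 99)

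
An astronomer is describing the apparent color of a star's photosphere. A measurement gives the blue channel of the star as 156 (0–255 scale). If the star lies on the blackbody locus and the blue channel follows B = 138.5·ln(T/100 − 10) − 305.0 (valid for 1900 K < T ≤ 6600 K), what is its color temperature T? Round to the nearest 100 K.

3800 K

ln(t − 10) = (156 + 305.0) / 138.5 = 3.3285.
t − 10 = e^3.3285 = 27.897, so t = 37.897.
T = 100·t = 3790 K → 3800 K to the nearest 100 K.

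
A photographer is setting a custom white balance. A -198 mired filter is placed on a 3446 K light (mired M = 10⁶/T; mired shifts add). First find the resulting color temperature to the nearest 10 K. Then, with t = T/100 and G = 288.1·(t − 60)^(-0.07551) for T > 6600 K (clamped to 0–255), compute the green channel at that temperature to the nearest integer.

215

M_in = 10⁶/3446 = 290.19; M_out = 290.19 + (-198) = 92.19.
T_out = 10⁶/92.19 = 10847.0 K → 10850 K; t = 108.5.
G = 288.1·(108.5 − 60)^(-0.07551) = 288.1·48.5^(-0.07551) = 288.1·0.74595 = 214.908.
Rounded: 215.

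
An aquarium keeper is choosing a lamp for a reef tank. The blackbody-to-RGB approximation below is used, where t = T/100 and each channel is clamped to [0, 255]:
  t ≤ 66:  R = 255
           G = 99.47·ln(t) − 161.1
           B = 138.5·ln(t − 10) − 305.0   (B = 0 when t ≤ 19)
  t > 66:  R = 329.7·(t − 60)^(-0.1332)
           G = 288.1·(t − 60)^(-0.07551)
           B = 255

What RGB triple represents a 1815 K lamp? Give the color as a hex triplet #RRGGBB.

#FF7F00

t = 1815/100 = 18.15; the t ≤ 66 branch applies.
R = 255 by definition for t ≤ 66.
G = 99.47·ln 18.15 − 161.1 = 99.47·2.8987 − 161.1 = 127.231.
t = 18.15 ≤ 19, so B = 0.
Rounded: (255, 127, 0).
In hex: #FF7F00.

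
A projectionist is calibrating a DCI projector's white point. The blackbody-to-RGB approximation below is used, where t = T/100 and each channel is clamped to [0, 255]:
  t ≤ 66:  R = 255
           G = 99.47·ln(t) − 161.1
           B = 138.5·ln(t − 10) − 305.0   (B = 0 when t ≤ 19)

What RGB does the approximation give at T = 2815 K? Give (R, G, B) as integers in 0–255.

(255, 171, 96)

t = 2815/100 = 28.15; the t ≤ 66 branch applies.
R = 255 by definition for t ≤ 66.
G = 99.47·ln 28.15 − 161.1 = 99.47·3.3375 − 161.1 = 170.886.
B = 138.5·ln(28.15 − 10) − 305.0 = 138.5·ln 18.15 − 305.0 = 138.5·2.8987 − 305.0 = 96.466.
Rounded: (255, 171, 96).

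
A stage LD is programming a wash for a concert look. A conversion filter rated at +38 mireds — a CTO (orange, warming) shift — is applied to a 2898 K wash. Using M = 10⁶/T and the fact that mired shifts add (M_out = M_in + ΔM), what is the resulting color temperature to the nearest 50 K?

2600 K

M_in = 10⁶/2898 = 345.07 mireds.
M_out = 345.07 + (+38) = 383.07 mireds.
T_out = 10⁶/383.07 = 2610.5 K → 2600 K.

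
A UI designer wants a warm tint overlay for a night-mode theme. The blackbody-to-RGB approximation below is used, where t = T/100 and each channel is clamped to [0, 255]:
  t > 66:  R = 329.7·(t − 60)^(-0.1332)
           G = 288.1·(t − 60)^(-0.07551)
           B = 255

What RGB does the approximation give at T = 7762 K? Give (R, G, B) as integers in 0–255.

(225, 232, 255)

t = 7762/100 = 77.62; the t > 66 branch applies.
R = 329.7·(77.62 − 60)^(-0.1332) = 329.7·17.62^(-0.1332) = 329.7·0.68239 = 224.984.
G = 288.1·(77.62 − 60)^(-0.07551) = 288.1·17.62^(-0.07551) = 288.1·0.80522 = 231.984.
B = 255 by definition for t > 66.
Rounded: (225, 232, 255).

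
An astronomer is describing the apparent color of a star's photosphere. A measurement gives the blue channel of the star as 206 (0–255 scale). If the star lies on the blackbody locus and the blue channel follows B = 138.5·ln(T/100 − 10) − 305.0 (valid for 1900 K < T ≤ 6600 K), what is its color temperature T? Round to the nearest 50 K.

ln(t − 10) = (206 + 305.0) / 138.5 = 3.6895.
t − 10 = e^3.6895 = 40.026, so t = 50.026.
T = 100·t = 5003 K → 5000 K to the nearest 50 K.

5000 K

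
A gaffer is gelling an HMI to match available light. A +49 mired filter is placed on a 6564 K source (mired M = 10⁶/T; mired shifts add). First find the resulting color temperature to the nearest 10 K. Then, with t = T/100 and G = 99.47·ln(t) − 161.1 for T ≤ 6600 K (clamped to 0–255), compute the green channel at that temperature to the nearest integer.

M_in = 10⁶/6564 = 152.35; M_out = 152.35 + (+49) = 201.35.
T_out = 10⁶/201.35 = 4966.6 K → 4970 K; t = 49.7.
G = 99.47·ln 49.7 − 161.1 = 99.47·3.9060 − 161.1 = 227.430.
Rounded: 227.

227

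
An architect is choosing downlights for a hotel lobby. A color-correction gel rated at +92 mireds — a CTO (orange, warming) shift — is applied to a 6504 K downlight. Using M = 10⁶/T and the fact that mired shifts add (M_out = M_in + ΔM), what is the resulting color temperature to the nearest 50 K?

M_in = 10⁶/6504 = 153.75 mireds.
M_out = 153.75 + (+92) = 245.75 mireds.
T_out = 10⁶/245.75 = 4069.2 K → 4050 K.

4050 K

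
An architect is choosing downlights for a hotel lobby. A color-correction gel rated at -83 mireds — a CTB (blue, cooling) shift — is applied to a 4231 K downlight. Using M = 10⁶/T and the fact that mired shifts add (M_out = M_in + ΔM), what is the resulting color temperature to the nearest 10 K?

M_in = 10⁶/4231 = 236.35 mireds.
M_out = 236.35 + (-83) = 153.35 mireds.
T_out = 10⁶/153.35 = 6521.0 K → 6520 K.

6520 K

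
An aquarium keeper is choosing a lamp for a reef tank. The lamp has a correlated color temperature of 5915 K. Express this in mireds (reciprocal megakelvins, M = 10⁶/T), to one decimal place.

169.1 mireds

M = 10⁶ / 5915 = 169.062 → 169.1 mireds.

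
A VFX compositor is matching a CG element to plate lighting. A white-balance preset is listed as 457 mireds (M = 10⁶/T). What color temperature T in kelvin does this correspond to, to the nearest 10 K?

2190 K

T = 10⁶ / 457 = 2188.18 K → 2190 K.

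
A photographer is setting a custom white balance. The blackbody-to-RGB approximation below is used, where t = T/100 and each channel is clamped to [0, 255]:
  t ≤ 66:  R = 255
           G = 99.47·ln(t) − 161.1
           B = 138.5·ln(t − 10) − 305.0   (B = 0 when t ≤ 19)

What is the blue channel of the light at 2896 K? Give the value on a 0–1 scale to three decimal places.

0.402

t = 2896/100 = 28.96; the t ≤ 66 branch applies.
B = 138.5·ln(28.96 − 10) − 305.0 = 138.5·ln 18.96 − 305.0 = 138.5·2.9423 − 305.0 = 102.513.
On a 0–1 scale: 102.513/255 = 0.4020 → 0.402.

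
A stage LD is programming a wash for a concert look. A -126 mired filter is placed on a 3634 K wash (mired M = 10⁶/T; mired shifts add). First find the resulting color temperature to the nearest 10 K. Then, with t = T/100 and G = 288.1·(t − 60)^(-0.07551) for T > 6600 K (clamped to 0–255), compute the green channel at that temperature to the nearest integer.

M_in = 10⁶/3634 = 275.18; M_out = 275.18 + (-126) = 149.18.
T_out = 10⁶/149.18 = 6703.4 K → 6700 K; t = 67.
G = 288.1·(67 − 60)^(-0.07551) = 288.1·7^(-0.07551) = 288.1·0.86335 = 248.731.
Rounded: 249.

249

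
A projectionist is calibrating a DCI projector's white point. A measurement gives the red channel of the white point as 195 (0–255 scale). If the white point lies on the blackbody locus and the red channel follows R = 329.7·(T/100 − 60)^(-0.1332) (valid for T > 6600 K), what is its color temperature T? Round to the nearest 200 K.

(t − 60)^(-0.1332) = 195/329.7 = 0.59145.
t − 60 = 0.59145^(1/-0.1332) = 0.59145^(-7.508) = 51.564, so t = 111.564.
T = 100·t = 11156 K → 11200 K to the nearest 200 K.

11200 K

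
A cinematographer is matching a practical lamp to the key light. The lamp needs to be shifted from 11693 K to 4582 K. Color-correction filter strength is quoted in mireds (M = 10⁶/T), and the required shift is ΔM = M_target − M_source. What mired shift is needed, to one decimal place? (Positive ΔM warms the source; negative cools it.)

M_source = 10⁶/11693 = 85.521; M_target = 10⁶/4582 = 218.245.
ΔM = 218.245 − 85.521 = 132.724 → +132.7 mireds, a warming shift.

+132.7 mireds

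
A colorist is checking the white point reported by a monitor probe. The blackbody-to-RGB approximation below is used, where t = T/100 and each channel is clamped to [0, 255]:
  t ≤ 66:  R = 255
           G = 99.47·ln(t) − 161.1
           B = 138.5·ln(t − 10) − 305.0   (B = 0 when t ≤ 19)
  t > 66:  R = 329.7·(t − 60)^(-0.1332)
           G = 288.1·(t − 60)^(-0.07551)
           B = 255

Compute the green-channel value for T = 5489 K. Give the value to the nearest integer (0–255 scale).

237

t = 5489/100 = 54.89; the t ≤ 66 branch applies.
G = 99.47·ln 54.89 − 161.1 = 99.47·4.0053 − 161.1 = 237.310.
Rounded: 237.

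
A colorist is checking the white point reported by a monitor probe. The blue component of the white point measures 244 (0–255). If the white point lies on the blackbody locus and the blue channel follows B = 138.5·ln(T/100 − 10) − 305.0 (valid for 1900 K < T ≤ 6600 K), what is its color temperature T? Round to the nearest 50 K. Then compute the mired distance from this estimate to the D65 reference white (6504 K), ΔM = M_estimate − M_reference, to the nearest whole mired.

+6 mireds

ln(t − 10) = (244 + 305.0) / 138.5 = 3.9639.
t − 10 = e^3.9639 = 52.662, so t = 62.662.
T = 100·t = 6266 K → 6250 K to the nearest 50 K.
M_estimate = 10⁶/6250 = 160.00; M_reference = 10⁶/6504 = 153.75.
ΔM = 160.00 − 153.75 = 6.25 → +6 mireds.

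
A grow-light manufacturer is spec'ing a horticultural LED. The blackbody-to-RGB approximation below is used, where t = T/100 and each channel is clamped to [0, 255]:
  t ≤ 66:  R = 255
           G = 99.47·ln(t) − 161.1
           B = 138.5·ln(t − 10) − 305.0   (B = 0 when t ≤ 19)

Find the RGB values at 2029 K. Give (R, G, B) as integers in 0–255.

(255, 138, 18)

t = 2029/100 = 20.29; the t ≤ 66 branch applies.
R = 255 by definition for t ≤ 66.
G = 99.47·ln 20.29 − 161.1 = 99.47·3.0101 − 161.1 = 138.317.
B = 138.5·ln(20.29 − 10) − 305.0 = 138.5·ln 10.29 − 305.0 = 138.5·2.3312 − 305.0 = 17.867.
Rounded: (255, 138, 18).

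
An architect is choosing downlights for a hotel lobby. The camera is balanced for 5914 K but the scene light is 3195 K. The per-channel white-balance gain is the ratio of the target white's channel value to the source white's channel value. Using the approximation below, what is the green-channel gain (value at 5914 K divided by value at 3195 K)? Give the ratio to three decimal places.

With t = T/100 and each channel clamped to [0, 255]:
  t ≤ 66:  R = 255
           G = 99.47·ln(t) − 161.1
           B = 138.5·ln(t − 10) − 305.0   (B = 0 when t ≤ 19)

1.334

At 3195 K (t = 31.95):
  G = 99.47·ln 31.95 − 161.1 = 99.47·3.4642 − 161.1 = 183.481.
At 5914 K (t = 59.14):
  G = 99.47·ln 59.14 − 161.1 = 99.47·4.0799 − 161.1 = 244.728.
Gain = 244.728 / 183.481 = 1.3338 → 1.334.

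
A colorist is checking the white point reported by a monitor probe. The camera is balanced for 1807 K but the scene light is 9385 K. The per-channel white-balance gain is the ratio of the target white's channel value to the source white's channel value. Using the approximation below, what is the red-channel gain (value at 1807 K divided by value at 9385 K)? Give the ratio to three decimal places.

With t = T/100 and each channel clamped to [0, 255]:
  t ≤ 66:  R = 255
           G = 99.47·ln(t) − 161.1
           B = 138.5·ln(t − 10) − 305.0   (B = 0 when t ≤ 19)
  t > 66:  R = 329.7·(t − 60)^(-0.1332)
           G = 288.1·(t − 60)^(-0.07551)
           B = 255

At 9385 K (t = 93.85):
  R = 329.7·(93.85 − 60)^(-0.1332) = 329.7·33.85^(-0.1332) = 329.7·0.62555 = 206.244.
At 1807 K (t = 18.07):
  R = 255 by definition for t ≤ 66.
Gain = 255.000 / 206.244 = 1.2364 → 1.236.

1.236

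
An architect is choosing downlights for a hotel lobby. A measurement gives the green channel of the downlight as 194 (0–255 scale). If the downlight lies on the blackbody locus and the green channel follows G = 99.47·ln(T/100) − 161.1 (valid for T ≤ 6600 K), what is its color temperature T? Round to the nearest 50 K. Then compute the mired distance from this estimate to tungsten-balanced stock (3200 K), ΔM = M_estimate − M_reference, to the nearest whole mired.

-31 mireds

ln t = (194 + 161.1) / 99.47 = 3.5699.
t = e^3.5699 = 35.514.
T = 100·t = 3551 K → 3550 K to the nearest 50 K.
M_estimate = 10⁶/3550 = 281.69; M_reference = 10⁶/3200 = 312.50.
ΔM = 281.69 − 312.50 = -30.81 → -31 mireds.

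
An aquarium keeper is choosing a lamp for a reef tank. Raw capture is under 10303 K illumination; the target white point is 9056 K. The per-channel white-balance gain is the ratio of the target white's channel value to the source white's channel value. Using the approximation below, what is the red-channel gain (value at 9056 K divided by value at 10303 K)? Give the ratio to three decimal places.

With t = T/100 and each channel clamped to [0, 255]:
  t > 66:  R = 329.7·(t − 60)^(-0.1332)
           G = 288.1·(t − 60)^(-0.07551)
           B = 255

1.047

At 10303 K (t = 103.03):
  R = 329.7·(103.03 − 60)^(-0.1332) = 329.7·43.03^(-0.1332) = 329.7·0.60587 = 199.756.
At 9056 K (t = 90.56):
  R = 329.7·(90.56 − 60)^(-0.1332) = 329.7·30.56^(-0.1332) = 329.7·0.63413 = 209.072.
Gain = 209.072 / 199.756 = 1.0466 → 1.047.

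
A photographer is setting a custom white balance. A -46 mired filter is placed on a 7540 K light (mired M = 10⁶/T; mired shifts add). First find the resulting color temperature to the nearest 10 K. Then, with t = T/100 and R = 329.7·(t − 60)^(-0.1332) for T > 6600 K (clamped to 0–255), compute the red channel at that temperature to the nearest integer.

193

M_in = 10⁶/7540 = 132.63; M_out = 132.63 + (-46) = 86.63.
T_out = 10⁶/86.63 = 11543.9 K → 11540 K; t = 115.4.
R = 329.7·(115.4 − 60)^(-0.1332) = 329.7·55.4^(-0.1332) = 329.7·0.58582 = 193.145.
Rounded: 193.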